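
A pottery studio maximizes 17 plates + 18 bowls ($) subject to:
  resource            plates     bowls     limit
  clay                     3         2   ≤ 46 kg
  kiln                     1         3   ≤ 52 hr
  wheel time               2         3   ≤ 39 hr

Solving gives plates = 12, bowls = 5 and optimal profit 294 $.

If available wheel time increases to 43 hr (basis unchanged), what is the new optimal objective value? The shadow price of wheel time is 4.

Δb = 4, so new z* = 294 + (4)·(4) = 294 + 16 = 310.

310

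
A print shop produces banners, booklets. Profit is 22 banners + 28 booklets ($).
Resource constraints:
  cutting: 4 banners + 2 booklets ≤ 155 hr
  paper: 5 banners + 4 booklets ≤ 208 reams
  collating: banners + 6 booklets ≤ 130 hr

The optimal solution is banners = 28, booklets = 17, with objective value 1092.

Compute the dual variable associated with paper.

4

Binding: paper and collating. Non-binding: cutting (9 unused).
By complementary slackness, y = 0 for the non-binding constraint.
The binding rows give the dual system: 5·y_paper + 1·y_collating = 22 and 4·y_paper + 6·y_collating = 28.
→ y_paper = 4 and y_collating = 2.
Shadow price of paper = 4.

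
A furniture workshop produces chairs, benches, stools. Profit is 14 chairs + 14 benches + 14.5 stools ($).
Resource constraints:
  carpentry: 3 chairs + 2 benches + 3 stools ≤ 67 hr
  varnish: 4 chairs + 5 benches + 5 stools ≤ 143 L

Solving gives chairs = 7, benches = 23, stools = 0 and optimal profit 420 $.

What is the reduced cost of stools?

-1.5

At the optimum: carpentry uses 67 of 67 (binding); varnish uses 143 of 143 (binding).
Dual feasibility on the basic columns requires 3·y_carpentry + 4·y_varnish = 14, 2·y_carpentry + 5·y_varnish = 14.
This yields shadow prices y_carpentry = 2, y_varnish = 2.
Reduced cost of stools: c₃ − yᵀa₃ = 14.5 − (2·3 + 2·5) = 14.5 − 16 = -1.5.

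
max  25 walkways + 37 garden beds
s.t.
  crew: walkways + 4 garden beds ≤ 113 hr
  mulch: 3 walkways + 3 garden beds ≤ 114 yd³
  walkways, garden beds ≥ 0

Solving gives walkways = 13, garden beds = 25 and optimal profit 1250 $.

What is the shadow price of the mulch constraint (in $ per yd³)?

Both crew and mulch are binding at x*.
From A_Bᵀ y = c: 1·y_crew + 3·y_mulch = 25; 4·y_crew + 3·y_mulch = 37.
→ y_crew = 4 and y_mulch = 7.
Shadow price of mulch = 7.

7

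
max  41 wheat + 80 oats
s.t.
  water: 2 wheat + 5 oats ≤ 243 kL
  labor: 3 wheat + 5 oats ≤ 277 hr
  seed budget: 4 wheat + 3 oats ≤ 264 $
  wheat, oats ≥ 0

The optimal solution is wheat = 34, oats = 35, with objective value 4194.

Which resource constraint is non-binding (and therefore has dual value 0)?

seed budget

water: 243/243 (binding)
labor: 277/277 (binding)
seed budget: 241/264 (slack 23)
By complementary slackness, a constraint with positive slack has shadow price 0 → seed budget.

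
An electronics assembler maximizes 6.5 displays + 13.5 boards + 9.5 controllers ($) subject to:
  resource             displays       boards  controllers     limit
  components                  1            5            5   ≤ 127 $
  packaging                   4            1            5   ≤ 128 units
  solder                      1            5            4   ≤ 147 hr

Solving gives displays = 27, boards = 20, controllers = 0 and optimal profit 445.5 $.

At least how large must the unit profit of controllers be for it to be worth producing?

At the optimum: components uses 127 of 127 (binding); packaging uses 128 of 128 (binding); solder uses 127 of 147 (slack = 20).
By complementary slackness, y = 0 for the non-binding constraint.
From A_Bᵀ y = c: 1·y_components + 4·y_packaging = 6.5; 5·y_components + 1·y_packaging = 13.5.
→ y_components = 2.5 and y_packaging = 1.
controllers enters the basis when its profit ≥ yᵀa₃ = 2.5·5 + 1·5 = 17.5.

17.5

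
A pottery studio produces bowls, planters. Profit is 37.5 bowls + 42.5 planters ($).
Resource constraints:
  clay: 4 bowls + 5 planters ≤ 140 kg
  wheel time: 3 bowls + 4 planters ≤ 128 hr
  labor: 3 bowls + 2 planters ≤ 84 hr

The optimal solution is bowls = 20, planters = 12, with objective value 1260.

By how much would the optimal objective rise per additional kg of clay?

Check each constraint at x*: clay 140/140 (tight); wheel time 108/128 (slack 20); labor 84/84 (tight).
By complementary slackness, y = 0 for the non-binding constraint.
From A_Bᵀ y = c: 4·y_clay + 3·y_labor = 37.5; 5·y_clay + 2·y_labor = 42.5.
Solving: y_clay = 7.5, y_labor = 2.5.
Shadow price of clay = 7.5.

7.5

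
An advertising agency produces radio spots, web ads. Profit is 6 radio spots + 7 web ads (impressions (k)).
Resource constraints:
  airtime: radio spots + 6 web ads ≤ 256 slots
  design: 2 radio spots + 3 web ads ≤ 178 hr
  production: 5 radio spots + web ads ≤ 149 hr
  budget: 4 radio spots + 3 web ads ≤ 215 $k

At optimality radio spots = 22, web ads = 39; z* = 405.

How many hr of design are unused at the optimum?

17

design used = 2·22 + 3·39 = 161; slack = 178 − 161 = 17.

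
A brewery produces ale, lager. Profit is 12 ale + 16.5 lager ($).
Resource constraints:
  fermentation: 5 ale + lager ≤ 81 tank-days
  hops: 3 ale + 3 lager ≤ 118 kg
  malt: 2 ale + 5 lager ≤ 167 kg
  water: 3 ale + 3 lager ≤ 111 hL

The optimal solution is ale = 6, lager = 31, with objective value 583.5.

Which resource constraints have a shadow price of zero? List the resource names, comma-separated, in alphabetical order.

fermentation: 61/81 (slack 20)
hops: 111/118 (slack 7)
malt: 167/167 (binding)
water: 111/111 (binding)
By complementary slackness, a constraint with positive slack has shadow price 0 → fermentation, hops.

fermentation, hops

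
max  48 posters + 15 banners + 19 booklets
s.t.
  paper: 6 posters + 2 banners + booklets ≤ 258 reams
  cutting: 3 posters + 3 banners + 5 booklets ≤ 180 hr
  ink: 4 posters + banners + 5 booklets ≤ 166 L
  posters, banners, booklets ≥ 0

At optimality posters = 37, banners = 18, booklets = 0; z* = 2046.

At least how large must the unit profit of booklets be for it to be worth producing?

21

At the optimum: paper uses 258 of 258 (binding); cutting uses 165 of 180 (slack = 15); ink uses 166 of 166 (binding).
Slack constraints have shadow price 0 (complementary slackness).
Dual feasibility on the basic columns requires 6·y_paper + 4·y_ink = 48, 2·y_paper + 1·y_ink = 15.
→ y_paper = 6 and y_ink = 3.
booklets enters the basis when its profit ≥ yᵀa₃ = 6·1 + 3·5 = 21.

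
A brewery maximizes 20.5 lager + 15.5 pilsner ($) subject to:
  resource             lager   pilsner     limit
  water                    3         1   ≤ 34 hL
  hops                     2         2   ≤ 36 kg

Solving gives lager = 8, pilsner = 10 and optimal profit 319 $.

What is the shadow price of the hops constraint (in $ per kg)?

6.5

Check each constraint at x*: water 34/34 (tight); hops 36/36 (tight).
Dual feasibility on the basic columns requires 3·y_water + 2·y_hops = 20.5, 1·y_water + 2·y_hops = 15.5.
→ y_water = 2.5 and y_hops = 6.5.
Shadow price of hops = 6.5.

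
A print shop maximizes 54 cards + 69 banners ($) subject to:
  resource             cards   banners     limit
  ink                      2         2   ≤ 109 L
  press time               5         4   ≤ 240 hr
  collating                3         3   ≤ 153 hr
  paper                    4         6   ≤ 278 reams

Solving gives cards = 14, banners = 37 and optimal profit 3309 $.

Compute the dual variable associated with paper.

7.5

Binding: collating and paper. Non-binding: ink (7 unused), press time (22 unused).
Slack constraints have shadow price 0 (complementary slackness).
Dual feasibility on the basic columns requires 3·y_collating + 4·y_paper = 54, 3·y_collating + 6·y_paper = 69.
This yields shadow prices y_collating = 8, y_paper = 7.5.
Shadow price of paper = 7.5.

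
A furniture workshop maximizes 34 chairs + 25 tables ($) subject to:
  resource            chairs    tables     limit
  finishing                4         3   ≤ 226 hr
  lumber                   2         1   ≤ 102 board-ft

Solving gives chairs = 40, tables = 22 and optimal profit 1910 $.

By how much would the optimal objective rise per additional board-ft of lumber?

1

Both finishing and lumber are binding at x*.
The binding rows give the dual system: 4·y_finishing + 2·y_lumber = 34 and 3·y_finishing + 1·y_lumber = 25.
→ y_finishing = 8 and y_lumber = 1.
Shadow price of lumber = 1.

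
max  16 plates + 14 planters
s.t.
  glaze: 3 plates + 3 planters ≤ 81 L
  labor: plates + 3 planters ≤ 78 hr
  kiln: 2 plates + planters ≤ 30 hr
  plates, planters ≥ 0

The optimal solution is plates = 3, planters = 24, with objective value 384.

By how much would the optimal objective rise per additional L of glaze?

4

At the optimum: glaze uses 81 of 81 (binding); labor uses 75 of 78 (slack = 3); kiln uses 30 of 30 (binding).
By complementary slackness, y = 0 for the non-binding constraint.
From A_Bᵀ y = c: 3·y_glaze + 2·y_kiln = 16; 3·y_glaze + 1·y_kiln = 14.
Solving: y_glaze = 4, y_kiln = 2.
Shadow price of glaze = 4.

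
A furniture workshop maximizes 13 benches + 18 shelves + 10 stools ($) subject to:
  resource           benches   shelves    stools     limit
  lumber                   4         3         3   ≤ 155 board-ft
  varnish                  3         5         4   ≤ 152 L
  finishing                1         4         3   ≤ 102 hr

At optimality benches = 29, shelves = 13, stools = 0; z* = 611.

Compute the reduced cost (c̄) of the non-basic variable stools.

At the optimum: lumber uses 155 of 155 (binding); varnish uses 152 of 152 (binding); finishing uses 81 of 102 (slack = 21).
Slack constraints have shadow price 0 (complementary slackness).
Dual feasibility on the basic columns requires 4·y_lumber + 3·y_varnish = 13, 3·y_lumber + 5·y_varnish = 18.
This yields shadow prices y_lumber = 1, y_varnish = 3.
Reduced cost of stools: c₃ − yᵀa₃ = 10 − (1·3 + 3·4) = 10 − 15 = -5.

-5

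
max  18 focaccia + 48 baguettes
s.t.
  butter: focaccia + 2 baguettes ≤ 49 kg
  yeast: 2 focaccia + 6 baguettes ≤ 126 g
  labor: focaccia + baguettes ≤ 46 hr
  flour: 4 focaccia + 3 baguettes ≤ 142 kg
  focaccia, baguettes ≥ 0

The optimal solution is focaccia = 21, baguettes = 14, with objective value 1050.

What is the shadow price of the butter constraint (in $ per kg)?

At the optimum: butter uses 49 of 49 (binding); yeast uses 126 of 126 (binding); labor uses 35 of 46 (slack = 11); flour uses 126 of 142 (slack = 16).
By complementary slackness, y = 0 for the non-binding constraints.
Dual feasibility on the basic columns requires 1·y_butter + 2·y_yeast = 18, 2·y_butter + 6·y_yeast = 48.
This yields shadow prices y_butter = 6, y_yeast = 6.
Shadow price of butter = 6.

6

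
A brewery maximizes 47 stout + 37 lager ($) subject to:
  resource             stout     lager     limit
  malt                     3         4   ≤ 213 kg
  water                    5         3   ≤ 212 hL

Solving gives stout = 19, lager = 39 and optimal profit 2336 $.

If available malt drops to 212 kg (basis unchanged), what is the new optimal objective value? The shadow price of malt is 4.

Δb = -1, so new z* = 2336 + (4)·(-1) = 2336 − 4 = 2332.

2332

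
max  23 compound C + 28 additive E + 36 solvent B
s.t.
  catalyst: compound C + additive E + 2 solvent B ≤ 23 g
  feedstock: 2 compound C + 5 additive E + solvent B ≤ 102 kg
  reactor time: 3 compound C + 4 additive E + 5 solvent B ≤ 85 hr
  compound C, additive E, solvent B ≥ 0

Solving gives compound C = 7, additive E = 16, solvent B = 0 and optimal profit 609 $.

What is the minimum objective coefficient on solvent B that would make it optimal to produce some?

Check each constraint at x*: catalyst 23/23 (tight); feedstock 94/102 (slack 8); reactor time 85/85 (tight).
Slack constraints have shadow price 0 (complementary slackness).
From A_Bᵀ y = c: 1·y_catalyst + 3·y_reactor time = 23; 1·y_catalyst + 4·y_reactor time = 28.
Solving: y_catalyst = 8, y_reactor time = 5.
solvent B enters the basis when its profit ≥ yᵀa₃ = 8·2 + 5·5 = 41.

41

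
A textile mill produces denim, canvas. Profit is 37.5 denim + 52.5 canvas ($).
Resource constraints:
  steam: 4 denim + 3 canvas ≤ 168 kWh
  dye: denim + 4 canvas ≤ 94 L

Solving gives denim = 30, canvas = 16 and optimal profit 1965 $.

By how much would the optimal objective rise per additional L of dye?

Both steam and dye are binding at x*.
Dual feasibility on the basic columns requires 4·y_steam + 1·y_dye = 37.5, 3·y_steam + 4·y_dye = 52.5.
Solving: y_steam = 7.5, y_dye = 7.5.
Shadow price of dye = 7.5.

7.5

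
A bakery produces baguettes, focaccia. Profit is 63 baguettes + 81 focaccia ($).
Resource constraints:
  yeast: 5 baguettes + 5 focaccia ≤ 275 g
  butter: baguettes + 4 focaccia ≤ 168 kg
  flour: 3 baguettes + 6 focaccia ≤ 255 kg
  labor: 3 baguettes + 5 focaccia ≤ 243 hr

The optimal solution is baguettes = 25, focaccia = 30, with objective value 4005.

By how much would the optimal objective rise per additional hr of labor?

0

Binding: yeast and flour. Non-binding: butter (23 unused), labor (18 unused).
By complementary slackness, y = 0 for the non-binding constraints.
The binding rows give the dual system: 5·y_yeast + 3·y_flour = 63 and 5·y_yeast + 6·y_flour = 81.
This yields shadow prices y_yeast = 9, y_flour = 6.
Shadow price of labor = 0.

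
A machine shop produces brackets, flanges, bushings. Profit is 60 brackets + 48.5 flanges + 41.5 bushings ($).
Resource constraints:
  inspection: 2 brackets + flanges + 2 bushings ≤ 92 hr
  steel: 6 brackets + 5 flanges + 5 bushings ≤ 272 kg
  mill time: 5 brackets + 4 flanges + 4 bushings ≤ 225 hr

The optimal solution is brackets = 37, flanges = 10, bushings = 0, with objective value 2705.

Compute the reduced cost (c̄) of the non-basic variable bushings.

Check each constraint at x*: inspection 84/92 (slack 8); steel 272/272 (tight); mill time 225/225 (tight).
Since inspection is not tight, its dual is 0.
The binding rows give the dual system: 6·y_steel + 5·y_mill time = 60 and 5·y_steel + 4·y_mill time = 48.5.
Solving: y_steel = 2.5, y_mill time = 9.
Reduced cost of bushings: c₃ − yᵀa₃ = 41.5 − (2.5·5 + 9·4) = 41.5 − 48.5 = -7.

-7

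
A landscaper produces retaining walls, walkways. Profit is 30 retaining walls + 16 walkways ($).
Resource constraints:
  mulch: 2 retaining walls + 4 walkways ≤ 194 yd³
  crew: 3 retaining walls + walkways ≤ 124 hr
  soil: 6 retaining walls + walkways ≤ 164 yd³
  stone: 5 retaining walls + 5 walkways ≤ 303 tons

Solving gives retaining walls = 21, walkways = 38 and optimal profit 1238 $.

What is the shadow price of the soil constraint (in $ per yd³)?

4

Check each constraint at x*: mulch 194/194 (tight); crew 101/124 (slack 23); soil 164/164 (tight); stone 295/303 (slack 8).
By complementary slackness, y = 0 for the non-binding constraints.
The binding rows give the dual system: 2·y_mulch + 6·y_soil = 30 and 4·y_mulch + 1·y_soil = 16.
Solving: y_mulch = 3, y_soil = 4.
Shadow price of soil = 4.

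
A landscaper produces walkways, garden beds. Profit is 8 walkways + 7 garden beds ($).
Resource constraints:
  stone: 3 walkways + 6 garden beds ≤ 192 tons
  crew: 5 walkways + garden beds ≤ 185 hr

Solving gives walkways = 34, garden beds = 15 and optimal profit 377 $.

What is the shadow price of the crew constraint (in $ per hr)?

1

Check each constraint at x*: stone 192/192 (tight); crew 185/185 (tight).
The binding rows give the dual system: 3·y_stone + 5·y_crew = 8 and 6·y_stone + 1·y_crew = 7.
→ y_stone = 1 and y_crew = 1.
Shadow price of crew = 1.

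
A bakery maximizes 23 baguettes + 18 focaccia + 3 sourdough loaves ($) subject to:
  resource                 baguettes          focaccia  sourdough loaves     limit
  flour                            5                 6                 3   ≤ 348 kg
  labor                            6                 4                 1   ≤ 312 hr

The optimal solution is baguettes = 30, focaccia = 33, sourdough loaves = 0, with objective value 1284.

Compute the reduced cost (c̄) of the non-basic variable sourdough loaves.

-3

Both flour and labor are binding at x*.
The binding rows give the dual system: 5·y_flour + 6·y_labor = 23 and 6·y_flour + 4·y_labor = 18.
This yields shadow prices y_flour = 1, y_labor = 3.
Reduced cost of sourdough loaves: c₃ − yᵀa₃ = 3 − (1·3 + 3·1) = 3 − 6 = -3.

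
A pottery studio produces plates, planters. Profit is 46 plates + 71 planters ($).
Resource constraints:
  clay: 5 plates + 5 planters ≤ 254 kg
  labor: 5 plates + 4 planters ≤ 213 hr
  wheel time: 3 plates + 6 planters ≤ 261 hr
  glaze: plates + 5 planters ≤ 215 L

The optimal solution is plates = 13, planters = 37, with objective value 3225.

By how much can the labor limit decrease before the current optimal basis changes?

Binding constraints: labor, wheel time. The basis is B = [[5,4],[3,6]] with det 18.
Per unit decrease in labor, x* moves by d = (-0.3333, 0.1667).
The basis stays optimal until glaze becomes binding; allowable decrease = 34 hr.

34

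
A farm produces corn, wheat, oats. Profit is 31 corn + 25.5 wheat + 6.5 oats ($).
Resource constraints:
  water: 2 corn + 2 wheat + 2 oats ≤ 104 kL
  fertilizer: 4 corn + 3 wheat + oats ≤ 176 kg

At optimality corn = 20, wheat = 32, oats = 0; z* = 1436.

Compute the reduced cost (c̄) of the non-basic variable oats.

-8

Both water and fertilizer are binding at x*.
From A_Bᵀ y = c: 2·y_water + 4·y_fertilizer = 31; 2·y_water + 3·y_fertilizer = 25.5.
Solving: y_water = 4.5, y_fertilizer = 5.5.
Reduced cost of oats: c₃ − yᵀa₃ = 6.5 − (4.5·2 + 5.5·1) = 6.5 − 14.5 = -8.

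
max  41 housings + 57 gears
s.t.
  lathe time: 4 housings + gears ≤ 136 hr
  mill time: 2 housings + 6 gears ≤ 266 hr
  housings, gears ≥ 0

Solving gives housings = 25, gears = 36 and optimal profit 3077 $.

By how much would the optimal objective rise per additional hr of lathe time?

6

Both lathe time and mill time are binding at x*.
Dual feasibility on the basic columns requires 4·y_lathe time + 2·y_mill time = 41, 1·y_lathe time + 6·y_mill time = 57.
This yields shadow prices y_lathe time = 6, y_mill time = 8.5.
Shadow price of lathe time = 6.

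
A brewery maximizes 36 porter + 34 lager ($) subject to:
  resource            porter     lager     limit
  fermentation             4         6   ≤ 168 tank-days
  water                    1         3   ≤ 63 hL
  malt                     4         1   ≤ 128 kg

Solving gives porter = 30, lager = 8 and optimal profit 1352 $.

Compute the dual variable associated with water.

Binding: fermentation and malt. Non-binding: water (9 unused).
Since water is not tight, its dual is 0.
From A_Bᵀ y = c: 4·y_fermentation + 4·y_malt = 36; 6·y_fermentation + 1·y_malt = 34.
This yields shadow prices y_fermentation = 5, y_malt = 4.
Shadow price of water = 0.

0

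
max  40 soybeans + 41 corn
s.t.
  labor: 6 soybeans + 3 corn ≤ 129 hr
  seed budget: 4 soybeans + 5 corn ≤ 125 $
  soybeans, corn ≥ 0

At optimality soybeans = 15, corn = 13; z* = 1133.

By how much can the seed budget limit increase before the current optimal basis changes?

Binding constraints: labor, seed budget. The basis is B = [[6,3],[4,5]] with det 18.
Per unit increase in seed budget, x* moves by d = (-0.1667, 0.3333).
The basis stays optimal until soybeans reaches 0; allowable increase = 90 $.

90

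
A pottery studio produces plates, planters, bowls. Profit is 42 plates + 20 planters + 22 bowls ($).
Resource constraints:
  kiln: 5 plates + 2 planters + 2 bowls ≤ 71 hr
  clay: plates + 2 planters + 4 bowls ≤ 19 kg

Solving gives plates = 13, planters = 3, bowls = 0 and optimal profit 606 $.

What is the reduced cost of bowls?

Check each constraint at x*: kiln 71/71 (tight); clay 19/19 (tight).
Dual feasibility on the basic columns requires 5·y_kiln + 1·y_clay = 42, 2·y_kiln + 2·y_clay = 20.
This yields shadow prices y_kiln = 8, y_clay = 2.
Reduced cost of bowls: c₃ − yᵀa₃ = 22 − (8·2 + 2·4) = 22 − 24 = -2.

-2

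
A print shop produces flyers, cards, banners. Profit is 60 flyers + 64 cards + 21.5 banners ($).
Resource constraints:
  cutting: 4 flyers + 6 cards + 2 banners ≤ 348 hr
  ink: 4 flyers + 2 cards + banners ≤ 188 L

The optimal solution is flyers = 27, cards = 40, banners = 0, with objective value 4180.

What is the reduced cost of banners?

At the optimum: cutting uses 348 of 348 (binding); ink uses 188 of 188 (binding).
From A_Bᵀ y = c: 4·y_cutting + 4·y_ink = 60; 6·y_cutting + 2·y_ink = 64.
→ y_cutting = 8.5 and y_ink = 6.5.
Reduced cost of banners: c₃ − yᵀa₃ = 21.5 − (8.5·2 + 6.5·1) = 21.5 − 23.5 = -2.

-2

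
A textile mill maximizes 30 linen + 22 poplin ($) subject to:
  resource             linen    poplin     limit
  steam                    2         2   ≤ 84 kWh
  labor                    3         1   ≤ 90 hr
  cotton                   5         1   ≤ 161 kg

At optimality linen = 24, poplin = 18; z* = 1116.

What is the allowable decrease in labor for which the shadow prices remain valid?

Binding constraints: steam, labor. The basis is B = [[2,2],[3,1]] with det -4.
Per unit decrease in labor, x* moves by d = (-0.5, 0.5).
The basis stays optimal until linen reaches 0; allowable decrease = 48 hr.

48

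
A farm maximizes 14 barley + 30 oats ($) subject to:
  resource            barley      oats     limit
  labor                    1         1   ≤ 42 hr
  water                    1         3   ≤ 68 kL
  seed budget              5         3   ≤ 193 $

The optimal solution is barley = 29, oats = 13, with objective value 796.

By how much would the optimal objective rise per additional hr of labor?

At the optimum: labor uses 42 of 42 (binding); water uses 68 of 68 (binding); seed budget uses 184 of 193 (slack = 9).
Since seed budget is not tight, its dual is 0.
Dual feasibility on the basic columns requires 1·y_labor + 1·y_water = 14, 1·y_labor + 3·y_water = 30.
→ y_labor = 6 and y_water = 8.
Shadow price of labor = 6.

6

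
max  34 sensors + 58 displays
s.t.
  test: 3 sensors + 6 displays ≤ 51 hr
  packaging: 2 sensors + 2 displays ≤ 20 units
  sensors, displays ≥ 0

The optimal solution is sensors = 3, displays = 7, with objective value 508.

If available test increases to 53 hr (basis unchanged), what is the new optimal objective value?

524

Check each constraint at x*: test 51/51 (tight); packaging 20/20 (tight).
Dual feasibility on the basic columns requires 3·y_test + 2·y_packaging = 34, 6·y_test + 2·y_packaging = 58.
Solving: y_test = 8, y_packaging = 5.
Δz = y_test·Δb = 8 × (2) = 16, so new z* = 508 + 16 = 524.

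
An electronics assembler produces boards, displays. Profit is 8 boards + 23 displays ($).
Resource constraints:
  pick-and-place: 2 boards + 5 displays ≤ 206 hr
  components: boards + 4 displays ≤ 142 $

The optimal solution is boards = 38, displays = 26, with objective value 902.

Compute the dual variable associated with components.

2

Both pick-and-place and components are binding at x*.
Dual feasibility on the basic columns requires 2·y_pick-and-place + 1·y_components = 8, 5·y_pick-and-place + 4·y_components = 23.
Solving: y_pick-and-place = 3, y_components = 2.
Shadow price of components = 2.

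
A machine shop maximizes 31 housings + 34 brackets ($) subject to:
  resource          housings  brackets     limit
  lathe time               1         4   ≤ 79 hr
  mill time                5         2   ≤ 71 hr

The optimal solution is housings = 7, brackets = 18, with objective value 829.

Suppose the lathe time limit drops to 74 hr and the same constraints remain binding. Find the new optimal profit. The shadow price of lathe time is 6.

799

Δb = -5, so new z* = 829 + (6)·(-5) = 829 − 30 = 799.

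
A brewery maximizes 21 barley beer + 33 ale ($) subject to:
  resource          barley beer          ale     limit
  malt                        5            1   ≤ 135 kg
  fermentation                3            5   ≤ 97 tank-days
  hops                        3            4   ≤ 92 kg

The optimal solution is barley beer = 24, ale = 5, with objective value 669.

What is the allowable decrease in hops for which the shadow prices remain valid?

Binding constraints: fermentation, hops. The basis is B = [[3,5],[3,4]] with det -3.
Per unit decrease in hops, x* moves by d = (-1.6667, 1).
The basis stays optimal until barley beer reaches 0; allowable decrease = 14.4 kg.

14.4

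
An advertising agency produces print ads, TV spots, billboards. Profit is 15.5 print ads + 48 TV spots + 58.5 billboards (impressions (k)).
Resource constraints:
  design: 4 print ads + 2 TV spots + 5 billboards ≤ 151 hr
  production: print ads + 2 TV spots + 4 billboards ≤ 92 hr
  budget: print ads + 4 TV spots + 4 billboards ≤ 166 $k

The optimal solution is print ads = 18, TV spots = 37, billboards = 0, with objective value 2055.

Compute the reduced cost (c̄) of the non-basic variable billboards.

Binding: production and budget. Non-binding: design (5 unused).
By complementary slackness, y = 0 for the non-binding constraint.
From A_Bᵀ y = c: 1·y_production + 1·y_budget = 15.5; 2·y_production + 4·y_budget = 48.
Solving: y_production = 7, y_budget = 8.5.
Reduced cost of billboards: c₃ − yᵀa₃ = 58.5 − (7·4 + 8.5·4) = 58.5 − 62 = -3.5.

-3.5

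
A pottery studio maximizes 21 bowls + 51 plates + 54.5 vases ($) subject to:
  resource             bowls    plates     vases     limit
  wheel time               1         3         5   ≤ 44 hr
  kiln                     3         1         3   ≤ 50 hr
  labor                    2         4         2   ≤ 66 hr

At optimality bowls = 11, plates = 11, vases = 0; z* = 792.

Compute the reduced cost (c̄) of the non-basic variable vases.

-2.5

Binding: wheel time and labor. Non-binding: kiln (6 unused).
Slack constraints have shadow price 0 (complementary slackness).
The binding rows give the dual system: 1·y_wheel time + 2·y_labor = 21 and 3·y_wheel time + 4·y_labor = 51.
This yields shadow prices y_wheel time = 9, y_labor = 6.
Reduced cost of vases: c₃ − yᵀa₃ = 54.5 − (9·5 + 6·2) = 54.5 − 57 = -2.5.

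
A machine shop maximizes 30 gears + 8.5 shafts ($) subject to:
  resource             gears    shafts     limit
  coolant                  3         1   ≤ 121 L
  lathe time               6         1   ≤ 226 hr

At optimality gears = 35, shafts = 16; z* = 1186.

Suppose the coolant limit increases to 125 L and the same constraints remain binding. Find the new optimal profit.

At the optimum: coolant uses 121 of 121 (binding); lathe time uses 226 of 226 (binding).
The binding rows give the dual system: 3·y_coolant + 6·y_lathe time = 30 and 1·y_coolant + 1·y_lathe time = 8.5.
Solving: y_coolant = 7, y_lathe time = 1.5.
Δz = y_coolant·Δb = 7 × (4) = 28, so new z* = 1186 + 28 = 1214.

1214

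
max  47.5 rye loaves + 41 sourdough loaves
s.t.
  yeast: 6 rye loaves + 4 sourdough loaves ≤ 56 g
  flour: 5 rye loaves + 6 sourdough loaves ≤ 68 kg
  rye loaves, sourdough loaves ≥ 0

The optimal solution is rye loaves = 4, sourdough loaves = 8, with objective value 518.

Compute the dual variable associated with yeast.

5

Check each constraint at x*: yeast 56/56 (tight); flour 68/68 (tight).
From A_Bᵀ y = c: 6·y_yeast + 5·y_flour = 47.5; 4·y_yeast + 6·y_flour = 41.
→ y_yeast = 5 and y_flour = 3.5.
Shadow price of yeast = 5.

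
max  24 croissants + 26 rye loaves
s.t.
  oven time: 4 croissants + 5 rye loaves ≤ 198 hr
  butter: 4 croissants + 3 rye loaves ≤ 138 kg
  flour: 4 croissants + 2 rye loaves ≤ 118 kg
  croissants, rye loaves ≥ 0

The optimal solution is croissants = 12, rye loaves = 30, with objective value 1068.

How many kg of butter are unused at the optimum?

0

butter used = 4·12 + 3·30 = 138; slack = 138 − 138 = 0.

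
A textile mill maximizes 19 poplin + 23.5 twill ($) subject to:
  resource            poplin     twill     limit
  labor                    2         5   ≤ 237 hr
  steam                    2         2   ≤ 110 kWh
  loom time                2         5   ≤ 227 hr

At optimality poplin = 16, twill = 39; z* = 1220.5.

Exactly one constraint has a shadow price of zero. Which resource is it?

labor

labor: 227/237 (slack 10)
steam: 110/110 (binding)
loom time: 227/227 (binding)
By complementary slackness, a constraint with positive slack has shadow price 0 → labor.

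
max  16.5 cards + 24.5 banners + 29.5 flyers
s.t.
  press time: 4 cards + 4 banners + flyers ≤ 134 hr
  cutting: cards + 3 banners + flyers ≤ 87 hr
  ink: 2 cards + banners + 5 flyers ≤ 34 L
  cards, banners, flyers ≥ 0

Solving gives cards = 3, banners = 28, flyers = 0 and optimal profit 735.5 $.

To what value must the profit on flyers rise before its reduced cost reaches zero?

Check each constraint at x*: press time 124/134 (slack 10); cutting 87/87 (tight); ink 34/34 (tight).
Slack constraints have shadow price 0 (complementary slackness).
Dual feasibility on the basic columns requires 1·y_cutting + 2·y_ink = 16.5, 3·y_cutting + 1·y_ink = 24.5.
→ y_cutting = 6.5 and y_ink = 5.
flyers enters the basis when its profit ≥ yᵀa₃ = 6.5·1 + 5·5 = 31.5.

31.5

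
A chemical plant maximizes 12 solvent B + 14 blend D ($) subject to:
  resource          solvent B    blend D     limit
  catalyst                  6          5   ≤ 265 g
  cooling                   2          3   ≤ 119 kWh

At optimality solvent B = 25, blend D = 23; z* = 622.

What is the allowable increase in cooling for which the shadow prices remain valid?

Binding constraints: catalyst, cooling. The basis is B = [[6,5],[2,3]] with det 8.
Per unit increase in cooling, x* moves by d = (-0.625, 0.75).
The basis stays optimal until solvent B reaches 0; allowable increase = 40 kWh.

40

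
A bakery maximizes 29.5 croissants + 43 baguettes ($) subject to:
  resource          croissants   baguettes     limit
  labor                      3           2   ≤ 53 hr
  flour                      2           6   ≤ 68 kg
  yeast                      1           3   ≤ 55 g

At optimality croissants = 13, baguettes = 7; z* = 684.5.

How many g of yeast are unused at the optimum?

21

yeast used = 1·13 + 3·7 = 34; slack = 55 − 34 = 21.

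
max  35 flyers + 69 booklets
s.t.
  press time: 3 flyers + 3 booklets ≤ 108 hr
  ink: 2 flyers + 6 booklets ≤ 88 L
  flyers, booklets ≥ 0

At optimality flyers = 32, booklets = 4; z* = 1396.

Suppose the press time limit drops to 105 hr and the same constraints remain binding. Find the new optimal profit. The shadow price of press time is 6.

Δb = -3, so new z* = 1396 + (6)·(-3) = 1396 − 18 = 1378.

1378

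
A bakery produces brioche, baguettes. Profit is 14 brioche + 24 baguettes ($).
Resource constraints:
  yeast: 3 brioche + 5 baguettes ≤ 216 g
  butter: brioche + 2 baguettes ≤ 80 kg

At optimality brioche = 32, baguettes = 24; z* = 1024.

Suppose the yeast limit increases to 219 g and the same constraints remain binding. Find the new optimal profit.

At the optimum: yeast uses 216 of 216 (binding); butter uses 80 of 80 (binding).
From A_Bᵀ y = c: 3·y_yeast + 1·y_butter = 14; 5·y_yeast + 2·y_butter = 24.
→ y_yeast = 4 and y_butter = 2.
Δz = y_yeast·Δb = 4 × (3) = 12, so new z* = 1024 + 12 = 1036.

1036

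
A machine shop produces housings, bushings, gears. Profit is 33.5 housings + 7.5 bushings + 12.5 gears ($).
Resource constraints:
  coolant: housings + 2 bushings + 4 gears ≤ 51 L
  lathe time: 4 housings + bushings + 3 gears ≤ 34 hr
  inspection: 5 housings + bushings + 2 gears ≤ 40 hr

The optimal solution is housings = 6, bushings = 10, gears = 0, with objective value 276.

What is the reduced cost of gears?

At the optimum: coolant uses 26 of 51 (slack = 25); lathe time uses 34 of 34 (binding); inspection uses 40 of 40 (binding).
Slack constraints have shadow price 0 (complementary slackness).
Dual feasibility on the basic columns requires 4·y_lathe time + 5·y_inspection = 33.5, 1·y_lathe time + 1·y_inspection = 7.5.
This yields shadow prices y_lathe time = 4, y_inspection = 3.5.
Reduced cost of gears: c₃ − yᵀa₃ = 12.5 − (4·3 + 3.5·2) = 12.5 − 19 = -6.5.

-6.5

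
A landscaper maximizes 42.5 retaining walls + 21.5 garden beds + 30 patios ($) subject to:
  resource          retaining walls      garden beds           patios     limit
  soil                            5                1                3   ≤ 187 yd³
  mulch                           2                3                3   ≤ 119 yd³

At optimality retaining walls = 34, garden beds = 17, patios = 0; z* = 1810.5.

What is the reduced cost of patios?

Check each constraint at x*: soil 187/187 (tight); mulch 119/119 (tight).
The binding rows give the dual system: 5·y_soil + 2·y_mulch = 42.5 and 1·y_soil + 3·y_mulch = 21.5.
Solving: y_soil = 6.5, y_mulch = 5.
Reduced cost of patios: c₃ − yᵀa₃ = 30 − (6.5·3 + 5·3) = 30 − 34.5 = -4.5.

-4.5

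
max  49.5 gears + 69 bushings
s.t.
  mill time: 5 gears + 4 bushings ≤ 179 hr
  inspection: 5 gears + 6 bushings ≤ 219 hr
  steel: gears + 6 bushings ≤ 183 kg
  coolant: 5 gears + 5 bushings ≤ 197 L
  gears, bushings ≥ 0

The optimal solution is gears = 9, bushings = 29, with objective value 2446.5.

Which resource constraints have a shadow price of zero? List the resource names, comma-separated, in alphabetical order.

coolant, mill time

mill time: 161/179 (slack 18)
inspection: 219/219 (binding)
steel: 183/183 (binding)
coolant: 190/197 (slack 7)
By complementary slackness, a constraint with positive slack has shadow price 0 → coolant, mill time.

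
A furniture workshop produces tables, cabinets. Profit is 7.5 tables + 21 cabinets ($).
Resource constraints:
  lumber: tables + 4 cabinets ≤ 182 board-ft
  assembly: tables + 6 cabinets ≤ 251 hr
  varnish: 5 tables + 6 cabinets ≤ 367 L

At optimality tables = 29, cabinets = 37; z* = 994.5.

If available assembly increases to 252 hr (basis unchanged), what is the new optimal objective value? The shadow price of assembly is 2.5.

997

Δb = 1, so new z* = 994.5 + (2.5)·(1) = 994.5 + 2.5 = 997.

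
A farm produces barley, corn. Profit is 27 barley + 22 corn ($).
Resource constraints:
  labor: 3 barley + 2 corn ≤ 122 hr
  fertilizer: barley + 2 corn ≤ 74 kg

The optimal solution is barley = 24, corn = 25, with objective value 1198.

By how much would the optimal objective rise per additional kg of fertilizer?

Check each constraint at x*: labor 122/122 (tight); fertilizer 74/74 (tight).
Dual feasibility on the basic columns requires 3·y_labor + 1·y_fertilizer = 27, 2·y_labor + 2·y_fertilizer = 22.
Solving: y_labor = 8, y_fertilizer = 3.
Shadow price of fertilizer = 3.

3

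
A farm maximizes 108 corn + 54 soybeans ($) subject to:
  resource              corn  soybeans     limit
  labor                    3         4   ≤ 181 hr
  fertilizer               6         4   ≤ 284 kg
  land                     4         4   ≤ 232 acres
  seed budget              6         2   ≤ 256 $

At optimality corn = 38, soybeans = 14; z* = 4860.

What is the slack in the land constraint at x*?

24

land used = 4·38 + 4·14 = 208; slack = 232 − 208 = 24.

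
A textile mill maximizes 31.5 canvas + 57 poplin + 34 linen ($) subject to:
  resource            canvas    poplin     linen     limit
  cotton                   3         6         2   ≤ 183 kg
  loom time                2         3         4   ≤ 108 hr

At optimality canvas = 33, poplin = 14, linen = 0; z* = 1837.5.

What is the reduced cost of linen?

Check each constraint at x*: cotton 183/183 (tight); loom time 108/108 (tight).
The binding rows give the dual system: 3·y_cotton + 2·y_loom time = 31.5 and 6·y_cotton + 3·y_loom time = 57.
This yields shadow prices y_cotton = 6.5, y_loom time = 6.
Reduced cost of linen: c₃ − yᵀa₃ = 34 − (6.5·2 + 6·4) = 34 − 37 = -3.

-3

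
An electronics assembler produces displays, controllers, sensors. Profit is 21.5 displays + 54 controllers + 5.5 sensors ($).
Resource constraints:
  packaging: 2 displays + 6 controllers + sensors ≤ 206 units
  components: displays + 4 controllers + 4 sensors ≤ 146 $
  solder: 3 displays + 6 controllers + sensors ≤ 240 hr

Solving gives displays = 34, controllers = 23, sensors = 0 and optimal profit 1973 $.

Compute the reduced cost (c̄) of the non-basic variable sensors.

-3.5

At the optimum: packaging uses 206 of 206 (binding); components uses 126 of 146 (slack = 20); solder uses 240 of 240 (binding).
By complementary slackness, y = 0 for the non-binding constraint.
From A_Bᵀ y = c: 2·y_packaging + 3·y_solder = 21.5; 6·y_packaging + 6·y_solder = 54.
Solving: y_packaging = 5.5, y_solder = 3.5.
Reduced cost of sensors: c₃ − yᵀa₃ = 5.5 − (5.5·1 + 3.5·1) = 5.5 − 9 = -3.5.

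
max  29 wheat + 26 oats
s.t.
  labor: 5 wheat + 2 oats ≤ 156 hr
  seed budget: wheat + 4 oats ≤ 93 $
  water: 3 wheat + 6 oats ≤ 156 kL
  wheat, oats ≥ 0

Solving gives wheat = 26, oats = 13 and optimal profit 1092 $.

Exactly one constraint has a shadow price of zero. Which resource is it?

labor: 156/156 (binding)
seed budget: 78/93 (slack 15)
water: 156/156 (binding)
By complementary slackness, a constraint with positive slack has shadow price 0 → seed budget.

seed budget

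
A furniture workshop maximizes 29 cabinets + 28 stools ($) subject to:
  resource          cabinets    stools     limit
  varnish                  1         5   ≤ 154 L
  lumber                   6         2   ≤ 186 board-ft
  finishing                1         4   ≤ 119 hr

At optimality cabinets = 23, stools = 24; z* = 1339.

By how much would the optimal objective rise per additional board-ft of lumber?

Binding: lumber and finishing. Non-binding: varnish (11 unused).
Since varnish is not tight, its dual is 0.
From A_Bᵀ y = c: 6·y_lumber + 1·y_finishing = 29; 2·y_lumber + 4·y_finishing = 28.
Solving: y_lumber = 4, y_finishing = 5.
Shadow price of lumber = 4.

4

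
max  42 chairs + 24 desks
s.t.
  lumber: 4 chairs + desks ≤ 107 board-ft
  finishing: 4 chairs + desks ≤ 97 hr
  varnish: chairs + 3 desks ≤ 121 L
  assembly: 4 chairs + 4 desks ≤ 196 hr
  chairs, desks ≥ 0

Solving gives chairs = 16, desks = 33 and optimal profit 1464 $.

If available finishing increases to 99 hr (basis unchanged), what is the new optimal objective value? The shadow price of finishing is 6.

Δb = 2, so new z* = 1464 + (6)·(2) = 1464 + 12 = 1476.

1476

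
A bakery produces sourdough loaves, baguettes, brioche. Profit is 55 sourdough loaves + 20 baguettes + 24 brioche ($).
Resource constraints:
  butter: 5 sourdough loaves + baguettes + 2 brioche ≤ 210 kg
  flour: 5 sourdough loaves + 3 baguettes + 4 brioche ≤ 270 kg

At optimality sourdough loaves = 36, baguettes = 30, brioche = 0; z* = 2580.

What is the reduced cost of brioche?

At the optimum: butter uses 210 of 210 (binding); flour uses 270 of 270 (binding).
The binding rows give the dual system: 5·y_butter + 5·y_flour = 55 and 1·y_butter + 3·y_flour = 20.
→ y_butter = 6.5 and y_flour = 4.5.
Reduced cost of brioche: c₃ − yᵀa₃ = 24 − (6.5·2 + 4.5·4) = 24 − 31 = -7.

-7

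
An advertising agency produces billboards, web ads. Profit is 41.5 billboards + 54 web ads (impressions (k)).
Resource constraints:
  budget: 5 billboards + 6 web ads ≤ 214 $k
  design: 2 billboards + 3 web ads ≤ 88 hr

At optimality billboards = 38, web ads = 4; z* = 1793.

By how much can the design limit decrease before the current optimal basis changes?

2.4

Binding constraints: budget, design. The basis is B = [[5,6],[2,3]] with det 3.
Per unit decrease in design, x* moves by d = (2, -1.6667).
The basis stays optimal until web ads reaches 0; allowable decrease = 2.4 hr.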